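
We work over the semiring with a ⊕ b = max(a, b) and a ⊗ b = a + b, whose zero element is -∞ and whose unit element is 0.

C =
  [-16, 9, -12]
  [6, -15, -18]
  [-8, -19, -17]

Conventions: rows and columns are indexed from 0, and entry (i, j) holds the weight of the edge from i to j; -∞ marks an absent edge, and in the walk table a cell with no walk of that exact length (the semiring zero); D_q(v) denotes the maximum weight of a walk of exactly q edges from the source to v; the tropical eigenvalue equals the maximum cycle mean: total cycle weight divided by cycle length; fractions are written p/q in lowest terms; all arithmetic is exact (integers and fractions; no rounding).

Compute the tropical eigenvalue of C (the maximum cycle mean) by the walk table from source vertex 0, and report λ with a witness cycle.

q=0: [0, -∞, -∞]
q=1: [-16, 9, -12]
q=2: [15, -6, -9]
q=3: [0, 24, 3]
Optimal cycle mean attained by: cycle 0->1->0, total 9 + 6, length 2.
Answer: λ = 15/2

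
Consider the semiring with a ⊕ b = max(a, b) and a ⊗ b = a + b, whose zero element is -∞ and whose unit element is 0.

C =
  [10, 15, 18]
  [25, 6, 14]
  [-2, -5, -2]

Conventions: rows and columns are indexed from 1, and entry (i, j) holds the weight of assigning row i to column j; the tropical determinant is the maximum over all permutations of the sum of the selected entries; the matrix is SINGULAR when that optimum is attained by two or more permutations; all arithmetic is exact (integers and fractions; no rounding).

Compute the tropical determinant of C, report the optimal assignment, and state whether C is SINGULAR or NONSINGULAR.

σ = (1, 2, 3): 10 + 6 + (-2) = 14
σ = (1, 3, 2): 10 + 14 + (-5) = 19
σ = (2, 1, 3): 15 + 25 + (-2) = 38
σ = (2, 3, 1): 15 + 14 + (-2) = 27
σ = (3, 1, 2): 18 + 25 + (-5) = 38
σ = (3, 2, 1): 18 + 6 + (-2) = 22
Optimal value attained by: σ = (2, 1, 3).
Answer: det⊕(C) = 38; verdict: SINGULAR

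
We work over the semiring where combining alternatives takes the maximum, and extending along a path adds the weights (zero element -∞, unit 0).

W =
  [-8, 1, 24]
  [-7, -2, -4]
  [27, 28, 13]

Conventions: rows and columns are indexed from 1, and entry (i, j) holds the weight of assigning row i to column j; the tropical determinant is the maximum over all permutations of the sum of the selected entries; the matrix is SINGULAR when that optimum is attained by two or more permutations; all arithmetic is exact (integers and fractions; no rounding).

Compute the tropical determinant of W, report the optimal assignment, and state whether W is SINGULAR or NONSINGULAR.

σ = (1, 2, 3): (-8) + (-2) + 13 = 3
σ = (1, 3, 2): (-8) + (-4) + 28 = 16
σ = (2, 1, 3): 1 + (-7) + 13 = 7
σ = (2, 3, 1): 1 + (-4) + 27 = 24
σ = (3, 1, 2): 24 + (-7) + 28 = 45
σ = (3, 2, 1): 24 + (-2) + 27 = 49
Optimal value attained by: σ = (3, 2, 1).
Answer: det⊕(W) = 49; verdict: NONSINGULAR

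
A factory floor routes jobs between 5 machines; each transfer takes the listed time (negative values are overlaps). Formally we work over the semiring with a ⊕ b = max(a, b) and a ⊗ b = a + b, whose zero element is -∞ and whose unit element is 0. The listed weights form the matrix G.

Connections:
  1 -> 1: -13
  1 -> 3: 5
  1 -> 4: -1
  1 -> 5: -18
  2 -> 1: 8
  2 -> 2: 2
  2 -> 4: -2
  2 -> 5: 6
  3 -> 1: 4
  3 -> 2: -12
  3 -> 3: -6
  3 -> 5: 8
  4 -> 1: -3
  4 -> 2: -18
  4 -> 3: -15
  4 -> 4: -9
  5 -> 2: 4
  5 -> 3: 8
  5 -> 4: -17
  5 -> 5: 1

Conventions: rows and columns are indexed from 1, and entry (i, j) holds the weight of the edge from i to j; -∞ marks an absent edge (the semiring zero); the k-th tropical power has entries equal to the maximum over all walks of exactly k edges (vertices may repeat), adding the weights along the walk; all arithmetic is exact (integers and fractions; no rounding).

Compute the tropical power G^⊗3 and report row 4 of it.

G^⊗2:
  [9, -7, -1, -10, 13]
  [10, 10, 14, 7, 8]
  [-2, 12, 16, 3, 9]
  [-10, -16, 2, -4, -7]
  [12, 6, 9, 2, 16]
G^⊗3:
  [3, 17, 21, 8, 14]
  [18, 12, 16, 9, 22]
  [20, 14, 17, 10, 24]
  [6, -3, 1, -11, 10]
  [14, 20, 24, 11, 17]
Answer: row 4 of G^⊗3 = [6, -3, 1, -11, 10]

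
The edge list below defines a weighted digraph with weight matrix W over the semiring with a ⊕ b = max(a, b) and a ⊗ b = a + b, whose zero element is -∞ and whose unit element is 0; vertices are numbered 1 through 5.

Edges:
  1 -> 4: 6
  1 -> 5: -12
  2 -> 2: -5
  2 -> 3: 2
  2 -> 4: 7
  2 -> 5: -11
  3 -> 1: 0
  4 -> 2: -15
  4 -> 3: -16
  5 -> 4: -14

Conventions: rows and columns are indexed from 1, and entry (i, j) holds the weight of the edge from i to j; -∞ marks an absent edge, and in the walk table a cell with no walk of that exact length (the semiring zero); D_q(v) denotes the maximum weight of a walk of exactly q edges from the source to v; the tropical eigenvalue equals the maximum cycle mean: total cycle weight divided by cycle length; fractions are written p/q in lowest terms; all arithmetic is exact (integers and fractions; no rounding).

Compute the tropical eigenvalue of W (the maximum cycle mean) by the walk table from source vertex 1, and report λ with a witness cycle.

q=0: [0, -∞, -∞, -∞, -∞]
q=1: [-∞, -∞, -∞, 6, -12]
q=2: [-∞, -9, -10, -26, -∞]
q=3: [-10, -14, -7, -2, -20]
q=4: [-7, -17, -12, -4, -22]
q=5: [-12, -19, -15, -1, -19]
Optimal cycle mean attained by: cycle 1->4->2->3->1, total 6 + (-15) + 2 + 0, length 4.
Answer: λ = -7/4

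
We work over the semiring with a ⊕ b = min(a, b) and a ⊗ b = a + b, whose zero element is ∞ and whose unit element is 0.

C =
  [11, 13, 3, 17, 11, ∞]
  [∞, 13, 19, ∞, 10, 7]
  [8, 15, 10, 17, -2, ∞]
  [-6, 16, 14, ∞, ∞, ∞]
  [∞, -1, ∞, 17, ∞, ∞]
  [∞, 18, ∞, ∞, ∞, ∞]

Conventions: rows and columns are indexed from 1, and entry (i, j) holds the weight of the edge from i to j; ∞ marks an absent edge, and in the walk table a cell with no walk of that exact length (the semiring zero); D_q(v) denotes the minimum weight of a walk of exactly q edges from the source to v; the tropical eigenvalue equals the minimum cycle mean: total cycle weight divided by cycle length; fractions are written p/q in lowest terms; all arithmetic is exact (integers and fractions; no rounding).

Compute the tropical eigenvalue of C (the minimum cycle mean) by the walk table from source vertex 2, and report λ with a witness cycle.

q=0: [∞, 0, ∞, ∞, ∞, ∞]
q=1: [∞, 13, 19, ∞, 10, 7]
q=2: [27, 9, 29, 27, 17, 20]
q=3: [21, 16, 28, 34, 19, 16]
q=4: [28, 18, 24, 36, 26, 23]
q=5: [30, 25, 31, 41, 22, 25]
q=6: [35, 21, 33, 39, 29, 32]
Optimal cycle mean attained by: cycle 1->3->5->4->1, total 3 + (-2) + 17 + (-6), length 4.
Answer: λ = 3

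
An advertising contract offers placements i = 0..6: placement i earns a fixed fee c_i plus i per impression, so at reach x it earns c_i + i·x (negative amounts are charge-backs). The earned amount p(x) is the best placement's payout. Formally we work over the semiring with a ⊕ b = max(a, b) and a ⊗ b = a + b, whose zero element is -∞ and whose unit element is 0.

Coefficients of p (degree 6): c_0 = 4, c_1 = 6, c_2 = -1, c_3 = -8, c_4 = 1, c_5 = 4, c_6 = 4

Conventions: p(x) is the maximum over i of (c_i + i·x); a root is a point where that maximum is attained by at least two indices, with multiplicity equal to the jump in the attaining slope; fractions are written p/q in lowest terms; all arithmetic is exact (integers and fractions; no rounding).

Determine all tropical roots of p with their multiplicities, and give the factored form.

hull edge (i=0, c=4) to (i=1, c=6): slope 2, span 1
hull edge (i=1, c=6) to (i=6, c=4): slope -2/5, span 5
Factored form: p(x) = 4 ⊗ (x ⊕ (-2)) ⊗ (x ⊕ 2/5) ⊗ (x ⊕ 2/5) ⊗ (x ⊕ 2/5) ⊗ (x ⊕ 2/5) ⊗ (x ⊕ 2/5)
Answer: roots = -2 (mult 1), 2/5 (mult 5)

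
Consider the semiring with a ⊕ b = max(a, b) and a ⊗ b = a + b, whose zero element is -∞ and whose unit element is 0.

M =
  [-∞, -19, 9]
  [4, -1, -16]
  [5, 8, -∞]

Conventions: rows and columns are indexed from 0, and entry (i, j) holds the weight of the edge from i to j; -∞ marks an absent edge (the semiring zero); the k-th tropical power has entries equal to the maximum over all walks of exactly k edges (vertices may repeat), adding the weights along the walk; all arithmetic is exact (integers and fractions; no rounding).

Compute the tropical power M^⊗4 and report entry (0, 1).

M^⊗2:
  [14, 17, -35]
  [3, -2, 13]
  [12, 7, 14]
M^⊗3:
  [21, 16, 23]
  [18, 21, 12]
  [19, 22, 21]
M^⊗4:
  [28, 31, 30]
  [25, 20, 27]
  [26, 29, 28]
Key observation: the optimum is the walk 0->2->0->2->1, with weight 9 + 5 + 9 + 8 = 31.
Optimal value attained by: walk 0->2->0->2->1.
Answer: (M^⊗4)[0][1] = 31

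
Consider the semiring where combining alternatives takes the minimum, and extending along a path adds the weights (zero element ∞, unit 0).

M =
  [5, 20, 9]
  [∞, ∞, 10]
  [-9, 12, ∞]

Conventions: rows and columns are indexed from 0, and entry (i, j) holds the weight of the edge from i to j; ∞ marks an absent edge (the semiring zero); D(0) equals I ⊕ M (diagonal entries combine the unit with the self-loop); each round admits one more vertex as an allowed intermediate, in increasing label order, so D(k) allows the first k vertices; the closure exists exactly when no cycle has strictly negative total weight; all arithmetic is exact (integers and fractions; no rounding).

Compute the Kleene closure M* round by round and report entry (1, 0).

D(0):
  [0, 20, 9]
  [∞, 0, 10]
  [-9, 12, 0]
D(1):
  [0, 20, 9]
  [∞, 0, 10]
  [-9, 11, 0]
D(2):
  [0, 20, 9]
  [∞, 0, 10]
  [-9, 11, 0]
D(3):
  [0, 20, 9]
  [1, 0, 10]
  [-9, 11, 0]
Answer: M*[1][0] = 1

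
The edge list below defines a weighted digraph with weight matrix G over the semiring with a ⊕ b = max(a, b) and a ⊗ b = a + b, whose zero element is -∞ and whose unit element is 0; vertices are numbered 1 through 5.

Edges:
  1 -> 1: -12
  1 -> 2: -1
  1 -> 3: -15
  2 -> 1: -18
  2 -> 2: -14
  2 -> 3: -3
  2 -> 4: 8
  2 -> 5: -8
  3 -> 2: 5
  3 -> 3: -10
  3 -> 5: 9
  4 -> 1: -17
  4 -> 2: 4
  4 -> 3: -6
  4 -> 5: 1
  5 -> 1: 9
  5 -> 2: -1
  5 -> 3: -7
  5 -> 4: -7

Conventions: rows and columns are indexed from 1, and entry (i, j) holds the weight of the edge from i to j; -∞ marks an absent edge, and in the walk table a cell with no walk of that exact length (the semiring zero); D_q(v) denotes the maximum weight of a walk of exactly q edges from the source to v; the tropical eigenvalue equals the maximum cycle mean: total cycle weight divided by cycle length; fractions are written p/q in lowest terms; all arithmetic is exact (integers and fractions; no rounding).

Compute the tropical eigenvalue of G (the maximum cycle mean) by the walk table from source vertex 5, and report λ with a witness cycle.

q=0: [-∞, -∞, -∞, -∞, 0]
q=1: [9, -1, -7, -7, -∞]
q=2: [-3, 8, -4, 7, 2]
q=3: [11, 11, 5, 16, 8]
q=4: [17, 20, 10, 19, 17]
q=5: [26, 23, 17, 28, 20]
Optimal cycle mean attained by: cycle 2->4->2, total 8 + 4, length 2.
Answer: λ = 6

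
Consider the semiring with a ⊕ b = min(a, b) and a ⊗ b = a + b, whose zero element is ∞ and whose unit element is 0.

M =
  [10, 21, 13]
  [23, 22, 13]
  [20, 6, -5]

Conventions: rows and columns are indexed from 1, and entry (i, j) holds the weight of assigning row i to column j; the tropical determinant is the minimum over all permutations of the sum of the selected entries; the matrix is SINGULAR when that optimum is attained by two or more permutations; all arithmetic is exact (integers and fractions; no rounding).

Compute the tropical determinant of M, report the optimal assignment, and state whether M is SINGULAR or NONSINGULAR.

σ = (1, 2, 3): 10 + 22 + (-5) = 27
σ = (1, 3, 2): 10 + 13 + 6 = 29
σ = (2, 1, 3): 21 + 23 + (-5) = 39
σ = (2, 3, 1): 21 + 13 + 20 = 54
σ = (3, 1, 2): 13 + 23 + 6 = 42
σ = (3, 2, 1): 13 + 22 + 20 = 55
Optimal value attained by: σ = (1, 2, 3).
Answer: det⊕(M) = 27; verdict: NONSINGULAR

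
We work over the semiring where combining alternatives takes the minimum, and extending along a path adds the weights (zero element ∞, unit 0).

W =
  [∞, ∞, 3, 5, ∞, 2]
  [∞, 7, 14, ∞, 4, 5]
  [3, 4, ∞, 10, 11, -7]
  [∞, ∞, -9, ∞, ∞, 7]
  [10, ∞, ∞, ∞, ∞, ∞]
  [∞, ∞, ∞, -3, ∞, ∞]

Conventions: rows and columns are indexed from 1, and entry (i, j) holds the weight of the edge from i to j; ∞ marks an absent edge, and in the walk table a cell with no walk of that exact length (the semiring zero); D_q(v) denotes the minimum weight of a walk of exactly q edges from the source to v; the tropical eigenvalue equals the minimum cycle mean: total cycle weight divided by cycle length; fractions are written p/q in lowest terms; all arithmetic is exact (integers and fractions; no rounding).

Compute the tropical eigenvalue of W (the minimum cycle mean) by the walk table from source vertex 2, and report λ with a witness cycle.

q=0: [∞, 0, ∞, ∞, ∞, ∞]
q=1: [∞, 7, 14, ∞, 4, 5]
q=2: [14, 14, 21, 2, 11, 7]
q=3: [21, 21, -7, 4, 18, 9]
q=4: [-4, -3, -5, 3, 4, -14]
q=5: [-2, -1, -6, -17, 1, -12]
q=6: [-3, -2, -26, -15, 3, -13]
Optimal cycle mean attained by: cycle 3->6->4->3, total (-7) + (-3) + (-9), length 3.
Answer: λ = -19/3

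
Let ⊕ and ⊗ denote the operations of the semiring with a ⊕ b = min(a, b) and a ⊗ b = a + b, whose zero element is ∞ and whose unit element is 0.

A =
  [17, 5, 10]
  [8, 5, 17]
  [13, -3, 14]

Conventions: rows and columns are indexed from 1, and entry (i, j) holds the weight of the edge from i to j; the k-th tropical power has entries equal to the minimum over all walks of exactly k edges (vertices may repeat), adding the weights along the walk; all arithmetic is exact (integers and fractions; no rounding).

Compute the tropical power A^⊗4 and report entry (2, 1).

A^⊗2:
  [13, 7, 22]
  [13, 10, 18]
  [5, 2, 14]
A^⊗3:
  [15, 12, 23]
  [18, 15, 23]
  [10, 7, 15]
A^⊗4:
  [20, 17, 25]
  [23, 20, 28]
  [15, 12, 20]
Key observation: the optimum is the walk 2->1->3->2->1, with weight 8 + 10 + (-3) + 8 = 23.
Optimal value attained by: walk 2->1->3->2->1.
Answer: (A^⊗4)[2][1] = 23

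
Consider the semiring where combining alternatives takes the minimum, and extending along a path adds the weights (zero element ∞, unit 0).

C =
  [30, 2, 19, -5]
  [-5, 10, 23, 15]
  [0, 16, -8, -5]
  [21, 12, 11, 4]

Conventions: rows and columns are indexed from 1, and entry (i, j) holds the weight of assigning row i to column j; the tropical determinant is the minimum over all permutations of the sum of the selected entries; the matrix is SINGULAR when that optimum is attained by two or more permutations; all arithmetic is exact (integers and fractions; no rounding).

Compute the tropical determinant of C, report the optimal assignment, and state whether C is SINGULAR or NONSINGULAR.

σ = (1, 2, 3, 4): 30 + 10 + (-8) + 4 = 36
σ = (1, 2, 4, 3): 30 + 10 + (-5) + 11 = 46
σ = (1, 3, 2, 4): 30 + 23 + 16 + 4 = 73
σ = (1, 3, 4, 2): 30 + 23 + (-5) + 12 = 60
σ = (1, 4, 2, 3): 30 + 15 + 16 + 11 = 72
σ = (1, 4, 3, 2): 30 + 15 + (-8) + 12 = 49
σ = (2, 1, 3, 4): 2 + (-5) + (-8) + 4 = -7
σ = (2, 1, 4, 3): 2 + (-5) + (-5) + 11 = 3
σ = (2, 3, 1, 4): 2 + 23 + 0 + 4 = 29
σ = (2, 3, 4, 1): 2 + 23 + (-5) + 21 = 41
σ = (2, 4, 1, 3): 2 + 15 + 0 + 11 = 28
σ = (2, 4, 3, 1): 2 + 15 + (-8) + 21 = 30
σ = (3, 1, 2, 4): 19 + (-5) + 16 + 4 = 34
σ = (3, 1, 4, 2): 19 + (-5) + (-5) + 12 = 21
σ = (3, 2, 1, 4): 19 + 10 + 0 + 4 = 33
σ = (3, 2, 4, 1): 19 + 10 + (-5) + 21 = 45
σ = (3, 4, 1, 2): 19 + 15 + 0 + 12 = 46
σ = (3, 4, 2, 1): 19 + 15 + 16 + 21 = 71
σ = (4, 1, 2, 3): (-5) + (-5) + 16 + 11 = 17
σ = (4, 1, 3, 2): (-5) + (-5) + (-8) + 12 = -6
σ = (4, 2, 1, 3): (-5) + 10 + 0 + 11 = 16
σ = (4, 2, 3, 1): (-5) + 10 + (-8) + 21 = 18
σ = (4, 3, 1, 2): (-5) + 23 + 0 + 12 = 30
σ = (4, 3, 2, 1): (-5) + 23 + 16 + 21 = 55
Optimal value attained by: σ = (2, 1, 3, 4).
Answer: det⊕(C) = -7; verdict: NONSINGULAR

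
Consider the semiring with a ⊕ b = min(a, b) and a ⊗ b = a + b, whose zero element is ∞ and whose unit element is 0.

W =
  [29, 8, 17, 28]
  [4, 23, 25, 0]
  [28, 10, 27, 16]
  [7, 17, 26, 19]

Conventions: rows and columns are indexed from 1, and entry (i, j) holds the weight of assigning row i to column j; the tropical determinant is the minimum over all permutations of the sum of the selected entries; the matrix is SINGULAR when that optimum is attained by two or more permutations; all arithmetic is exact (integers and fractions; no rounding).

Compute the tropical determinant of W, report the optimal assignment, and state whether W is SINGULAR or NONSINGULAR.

σ = (1, 2, 3, 4): 29 + 23 + 27 + 19 = 98
σ = (1, 2, 4, 3): 29 + 23 + 16 + 26 = 94
σ = (1, 3, 2, 4): 29 + 25 + 10 + 19 = 83
σ = (1, 3, 4, 2): 29 + 25 + 16 + 17 = 87
σ = (1, 4, 2, 3): 29 + 0 + 10 + 26 = 65
σ = (1, 4, 3, 2): 29 + 0 + 27 + 17 = 73
σ = (2, 1, 3, 4): 8 + 4 + 27 + 19 = 58
σ = (2, 1, 4, 3): 8 + 4 + 16 + 26 = 54
σ = (2, 3, 1, 4): 8 + 25 + 28 + 19 = 80
σ = (2, 3, 4, 1): 8 + 25 + 16 + 7 = 56
σ = (2, 4, 1, 3): 8 + 0 + 28 + 26 = 62
σ = (2, 4, 3, 1): 8 + 0 + 27 + 7 = 42
σ = (3, 1, 2, 4): 17 + 4 + 10 + 19 = 50
σ = (3, 1, 4, 2): 17 + 4 + 16 + 17 = 54
σ = (3, 2, 1, 4): 17 + 23 + 28 + 19 = 87
σ = (3, 2, 4, 1): 17 + 23 + 16 + 7 = 63
σ = (3, 4, 1, 2): 17 + 0 + 28 + 17 = 62
σ = (3, 4, 2, 1): 17 + 0 + 10 + 7 = 34
σ = (4, 1, 2, 3): 28 + 4 + 10 + 26 = 68
σ = (4, 1, 3, 2): 28 + 4 + 27 + 17 = 76
σ = (4, 2, 1, 3): 28 + 23 + 28 + 26 = 105
σ = (4, 2, 3, 1): 28 + 23 + 27 + 7 = 85
σ = (4, 3, 1, 2): 28 + 25 + 28 + 17 = 98
σ = (4, 3, 2, 1): 28 + 25 + 10 + 7 = 70
Optimal value attained by: σ = (3, 4, 2, 1).
Answer: det⊕(W) = 34; verdict: NONSINGULAR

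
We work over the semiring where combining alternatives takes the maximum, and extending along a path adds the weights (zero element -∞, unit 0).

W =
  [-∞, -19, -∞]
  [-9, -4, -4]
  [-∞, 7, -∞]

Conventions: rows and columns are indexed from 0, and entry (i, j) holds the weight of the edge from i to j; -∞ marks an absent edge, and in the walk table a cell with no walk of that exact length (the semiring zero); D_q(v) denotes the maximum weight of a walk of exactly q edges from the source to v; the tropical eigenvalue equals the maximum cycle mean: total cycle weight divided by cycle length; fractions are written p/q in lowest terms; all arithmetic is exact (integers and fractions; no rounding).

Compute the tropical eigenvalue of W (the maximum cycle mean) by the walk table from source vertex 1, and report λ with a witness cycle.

q=0: [-∞, 0, -∞]
q=1: [-9, -4, -4]
q=2: [-13, 3, -8]
q=3: [-6, -1, -1]
Optimal cycle mean attained by: cycle 1->2->1, total (-4) + 7, length 2.
Answer: λ = 3/2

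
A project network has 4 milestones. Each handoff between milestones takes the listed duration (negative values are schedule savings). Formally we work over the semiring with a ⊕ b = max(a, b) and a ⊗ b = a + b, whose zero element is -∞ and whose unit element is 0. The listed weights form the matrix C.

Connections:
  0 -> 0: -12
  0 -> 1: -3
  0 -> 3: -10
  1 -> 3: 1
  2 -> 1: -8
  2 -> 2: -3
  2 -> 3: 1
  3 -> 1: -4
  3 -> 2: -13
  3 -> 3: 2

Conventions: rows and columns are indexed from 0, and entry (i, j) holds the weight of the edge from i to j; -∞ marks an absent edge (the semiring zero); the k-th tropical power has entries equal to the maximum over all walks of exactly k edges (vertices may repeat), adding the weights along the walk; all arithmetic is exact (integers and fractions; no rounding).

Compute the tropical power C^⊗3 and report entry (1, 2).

C^⊗2:
  [-24, -14, -23, -2]
  [-∞, -3, -12, 3]
  [-∞, -3, -6, 3]
  [-∞, -2, -11, 4]
C^⊗3:
  [-36, -6, -15, 0]
  [-∞, -1, -10, 5]
  [-∞, -1, -9, 5]
  [-∞, 0, -9, 6]
Key observation: the optimum is the walk 1->3->3->2, with weight 1 + 2 + (-13) = -10.
Optimal value attained by: walk 1->3->3->2.
Answer: (C^⊗3)[1][2] = -10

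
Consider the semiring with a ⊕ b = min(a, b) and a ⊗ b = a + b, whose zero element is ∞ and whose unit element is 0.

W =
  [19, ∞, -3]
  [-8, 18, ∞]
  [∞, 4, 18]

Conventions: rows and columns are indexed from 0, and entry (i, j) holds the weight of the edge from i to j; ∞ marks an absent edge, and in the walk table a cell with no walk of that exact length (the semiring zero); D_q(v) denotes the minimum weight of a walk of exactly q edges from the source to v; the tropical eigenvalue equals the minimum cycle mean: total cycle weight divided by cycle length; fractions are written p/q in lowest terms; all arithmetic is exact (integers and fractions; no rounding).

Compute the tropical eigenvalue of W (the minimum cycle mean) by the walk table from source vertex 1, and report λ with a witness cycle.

q=0: [∞, 0, ∞]
q=1: [-8, 18, ∞]
q=2: [10, 36, -11]
q=3: [28, -7, 7]
Optimal cycle mean attained by: cycle 0->2->1->0, total (-3) + 4 + (-8), length 3.
Answer: λ = -7/3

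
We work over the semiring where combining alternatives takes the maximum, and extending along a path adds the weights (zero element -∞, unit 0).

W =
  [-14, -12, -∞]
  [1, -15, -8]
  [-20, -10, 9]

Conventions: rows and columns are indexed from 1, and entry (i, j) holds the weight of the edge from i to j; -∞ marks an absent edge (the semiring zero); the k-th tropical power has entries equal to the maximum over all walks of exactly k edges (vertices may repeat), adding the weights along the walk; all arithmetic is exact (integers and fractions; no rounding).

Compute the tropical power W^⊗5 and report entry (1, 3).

W^⊗2:
  [-11, -26, -20]
  [-13, -11, 1]
  [-9, -1, 18]
W^⊗3:
  [-25, -23, -11]
  [-10, -9, 10]
  [0, 8, 27]
W^⊗4:
  [-22, -21, -2]
  [-8, 0, 19]
  [9, 17, 36]
W^⊗5:
  [-20, -12, 7]
  [1, 9, 28]
  [18, 26, 45]
Key observation: the optimum is the walk 1->2->3->3->3->3, with weight (-12) + (-8) + 9 + 9 + 9 = 7.
Optimal value attained by: walk 1->2->3->3->3->3.
Answer: (W^⊗5)[1][3] = 7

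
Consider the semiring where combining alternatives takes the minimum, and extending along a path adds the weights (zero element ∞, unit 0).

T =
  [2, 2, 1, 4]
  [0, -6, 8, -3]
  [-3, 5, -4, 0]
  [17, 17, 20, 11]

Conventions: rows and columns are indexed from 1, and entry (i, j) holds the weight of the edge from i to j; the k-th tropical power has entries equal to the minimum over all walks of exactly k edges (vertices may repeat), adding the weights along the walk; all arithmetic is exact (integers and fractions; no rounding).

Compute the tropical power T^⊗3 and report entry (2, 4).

T^⊗2:
  [-2, -4, -3, -1]
  [-6, -12, 1, -9]
  [-7, -1, -8, -4]
  [17, 11, 16, 14]
T^⊗3:
  [-6, -10, -7, -7]
  [-12, -18, -5, -15]
  [-11, -7, -12, -8]
  [11, 5, 12, 8]
Key observation: the optimum is the walk 2->2->2->4, with weight (-6) + (-6) + (-3) = -15.
Optimal value attained by: walk 2->2->2->4.
Answer: (T^⊗3)[2][4] = -15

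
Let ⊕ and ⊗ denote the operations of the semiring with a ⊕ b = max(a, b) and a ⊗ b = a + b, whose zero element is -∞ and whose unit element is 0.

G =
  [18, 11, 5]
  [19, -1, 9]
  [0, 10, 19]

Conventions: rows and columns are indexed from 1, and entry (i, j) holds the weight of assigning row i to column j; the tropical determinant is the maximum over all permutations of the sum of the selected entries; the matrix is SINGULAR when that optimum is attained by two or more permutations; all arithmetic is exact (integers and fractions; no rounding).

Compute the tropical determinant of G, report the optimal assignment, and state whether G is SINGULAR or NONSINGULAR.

σ = (1, 2, 3): 18 + (-1) + 19 = 36
σ = (1, 3, 2): 18 + 9 + 10 = 37
σ = (2, 1, 3): 11 + 19 + 19 = 49
σ = (2, 3, 1): 11 + 9 + 0 = 20
σ = (3, 1, 2): 5 + 19 + 10 = 34
σ = (3, 2, 1): 5 + (-1) + 0 = 4
Optimal value attained by: σ = (2, 1, 3).
Answer: det⊕(G) = 49; verdict: NONSINGULAR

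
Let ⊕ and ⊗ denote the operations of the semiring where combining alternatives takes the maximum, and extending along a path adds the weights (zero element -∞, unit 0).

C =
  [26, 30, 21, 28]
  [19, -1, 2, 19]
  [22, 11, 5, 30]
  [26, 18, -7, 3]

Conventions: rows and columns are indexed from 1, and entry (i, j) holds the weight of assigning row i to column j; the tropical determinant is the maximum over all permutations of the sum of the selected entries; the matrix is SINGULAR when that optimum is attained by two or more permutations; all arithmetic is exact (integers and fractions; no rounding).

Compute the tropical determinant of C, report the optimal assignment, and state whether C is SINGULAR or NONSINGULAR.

σ = (1, 2, 3, 4): 26 + (-1) + 5 + 3 = 33
σ = (1, 2, 4, 3): 26 + (-1) + 30 + (-7) = 48
σ = (1, 3, 2, 4): 26 + 2 + 11 + 3 = 42
σ = (1, 3, 4, 2): 26 + 2 + 30 + 18 = 76
σ = (1, 4, 2, 3): 26 + 19 + 11 + (-7) = 49
σ = (1, 4, 3, 2): 26 + 19 + 5 + 18 = 68
σ = (2, 1, 3, 4): 30 + 19 + 5 + 3 = 57
σ = (2, 1, 4, 3): 30 + 19 + 30 + (-7) = 72
σ = (2, 3, 1, 4): 30 + 2 + 22 + 3 = 57
σ = (2, 3, 4, 1): 30 + 2 + 30 + 26 = 88
σ = (2, 4, 1, 3): 30 + 19 + 22 + (-7) = 64
σ = (2, 4, 3, 1): 30 + 19 + 5 + 26 = 80
σ = (3, 1, 2, 4): 21 + 19 + 11 + 3 = 54
σ = (3, 1, 4, 2): 21 + 19 + 30 + 18 = 88
σ = (3, 2, 1, 4): 21 + (-1) + 22 + 3 = 45
σ = (3, 2, 4, 1): 21 + (-1) + 30 + 26 = 76
σ = (3, 4, 1, 2): 21 + 19 + 22 + 18 = 80
σ = (3, 4, 2, 1): 21 + 19 + 11 + 26 = 77
σ = (4, 1, 2, 3): 28 + 19 + 11 + (-7) = 51
σ = (4, 1, 3, 2): 28 + 19 + 5 + 18 = 70
σ = (4, 2, 1, 3): 28 + (-1) + 22 + (-7) = 42
σ = (4, 2, 3, 1): 28 + (-1) + 5 + 26 = 58
σ = (4, 3, 1, 2): 28 + 2 + 22 + 18 = 70
σ = (4, 3, 2, 1): 28 + 2 + 11 + 26 = 67
Optimal value attained by: σ = (2, 3, 4, 1).
Answer: det⊕(C) = 88; verdict: SINGULAR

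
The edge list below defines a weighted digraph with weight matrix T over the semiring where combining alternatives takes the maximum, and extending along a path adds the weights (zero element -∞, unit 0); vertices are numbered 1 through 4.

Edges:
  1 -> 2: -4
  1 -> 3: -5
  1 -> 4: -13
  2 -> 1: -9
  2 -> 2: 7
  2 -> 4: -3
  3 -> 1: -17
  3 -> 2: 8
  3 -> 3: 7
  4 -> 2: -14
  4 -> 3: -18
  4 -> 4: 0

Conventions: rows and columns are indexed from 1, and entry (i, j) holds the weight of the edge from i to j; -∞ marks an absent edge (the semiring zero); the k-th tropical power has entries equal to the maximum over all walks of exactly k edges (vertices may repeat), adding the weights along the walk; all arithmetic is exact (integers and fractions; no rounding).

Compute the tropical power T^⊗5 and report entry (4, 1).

T^⊗2:
  [-13, 3, 2, -7]
  [-2, 14, -14, 4]
  [-1, 15, 14, 5]
  [-23, -7, -11, 0]
T^⊗3:
  [-6, 10, 9, 0]
  [5, 21, -7, 11]
  [6, 22, 21, 12]
  [-16, 0, -4, 0]
T^⊗4:
  [1, 17, 16, 7]
  [12, 28, 0, 18]
  [13, 29, 28, 19]
  [-9, 7, 3, 0]
T^⊗5:
  [8, 24, 23, 14]
  [19, 35, 7, 25]
  [20, 36, 35, 26]
  [-2, 14, 10, 4]
Key observation: the optimum is the walk 4->2->2->2->2->1, with weight (-14) + 7 + 7 + 7 + (-9) = -2.
Optimal value attained by: walk 4->2->2->2->2->1.
Answer: (T^⊗5)[4][1] = -2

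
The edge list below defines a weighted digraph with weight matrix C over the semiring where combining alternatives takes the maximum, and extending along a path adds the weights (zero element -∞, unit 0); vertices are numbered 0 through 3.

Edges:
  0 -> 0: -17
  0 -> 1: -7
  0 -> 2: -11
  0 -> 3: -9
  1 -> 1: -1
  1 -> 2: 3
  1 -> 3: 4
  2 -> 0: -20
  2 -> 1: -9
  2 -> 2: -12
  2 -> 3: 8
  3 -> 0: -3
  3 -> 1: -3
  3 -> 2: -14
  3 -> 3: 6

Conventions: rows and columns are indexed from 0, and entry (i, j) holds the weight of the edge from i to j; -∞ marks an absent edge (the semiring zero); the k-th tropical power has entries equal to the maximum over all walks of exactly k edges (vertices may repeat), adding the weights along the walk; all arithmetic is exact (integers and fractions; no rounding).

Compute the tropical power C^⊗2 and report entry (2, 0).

C^⊗2:
  [-12, -8, -4, -3]
  [1, 1, 2, 11]
  [5, 5, -6, 14]
  [3, 3, 0, 12]
Key observation: the optimum is the walk 2->3->0, with weight 8 + (-3) = 5.
Optimal value attained by: walk 2->3->0.
Answer: (C^⊗2)[2][0] = 5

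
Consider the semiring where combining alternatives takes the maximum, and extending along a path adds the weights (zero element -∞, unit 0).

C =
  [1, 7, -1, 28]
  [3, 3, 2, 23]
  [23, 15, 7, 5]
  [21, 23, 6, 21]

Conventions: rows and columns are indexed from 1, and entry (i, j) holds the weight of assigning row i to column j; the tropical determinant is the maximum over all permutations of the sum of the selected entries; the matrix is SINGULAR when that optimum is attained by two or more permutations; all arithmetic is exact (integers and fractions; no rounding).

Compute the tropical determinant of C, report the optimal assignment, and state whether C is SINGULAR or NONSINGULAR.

σ = (1, 2, 3, 4): 1 + 3 + 7 + 21 = 32
σ = (1, 2, 4, 3): 1 + 3 + 5 + 6 = 15
σ = (1, 3, 2, 4): 1 + 2 + 15 + 21 = 39
σ = (1, 3, 4, 2): 1 + 2 + 5 + 23 = 31
σ = (1, 4, 2, 3): 1 + 23 + 15 + 6 = 45
σ = (1, 4, 3, 2): 1 + 23 + 7 + 23 = 54
σ = (2, 1, 3, 4): 7 + 3 + 7 + 21 = 38
σ = (2, 1, 4, 3): 7 + 3 + 5 + 6 = 21
σ = (2, 3, 1, 4): 7 + 2 + 23 + 21 = 53
σ = (2, 3, 4, 1): 7 + 2 + 5 + 21 = 35
σ = (2, 4, 1, 3): 7 + 23 + 23 + 6 = 59
σ = (2, 4, 3, 1): 7 + 23 + 7 + 21 = 58
σ = (3, 1, 2, 4): (-1) + 3 + 15 + 21 = 38
σ = (3, 1, 4, 2): (-1) + 3 + 5 + 23 = 30
σ = (3, 2, 1, 4): (-1) + 3 + 23 + 21 = 46
σ = (3, 2, 4, 1): (-1) + 3 + 5 + 21 = 28
σ = (3, 4, 1, 2): (-1) + 23 + 23 + 23 = 68
σ = (3, 4, 2, 1): (-1) + 23 + 15 + 21 = 58
σ = (4, 1, 2, 3): 28 + 3 + 15 + 6 = 52
σ = (4, 1, 3, 2): 28 + 3 + 7 + 23 = 61
σ = (4, 2, 1, 3): 28 + 3 + 23 + 6 = 60
σ = (4, 2, 3, 1): 28 + 3 + 7 + 21 = 59
σ = (4, 3, 1, 2): 28 + 2 + 23 + 23 = 76
σ = (4, 3, 2, 1): 28 + 2 + 15 + 21 = 66
Optimal value attained by: σ = (4, 3, 1, 2).
Answer: det⊕(C) = 76; verdict: NONSINGULAR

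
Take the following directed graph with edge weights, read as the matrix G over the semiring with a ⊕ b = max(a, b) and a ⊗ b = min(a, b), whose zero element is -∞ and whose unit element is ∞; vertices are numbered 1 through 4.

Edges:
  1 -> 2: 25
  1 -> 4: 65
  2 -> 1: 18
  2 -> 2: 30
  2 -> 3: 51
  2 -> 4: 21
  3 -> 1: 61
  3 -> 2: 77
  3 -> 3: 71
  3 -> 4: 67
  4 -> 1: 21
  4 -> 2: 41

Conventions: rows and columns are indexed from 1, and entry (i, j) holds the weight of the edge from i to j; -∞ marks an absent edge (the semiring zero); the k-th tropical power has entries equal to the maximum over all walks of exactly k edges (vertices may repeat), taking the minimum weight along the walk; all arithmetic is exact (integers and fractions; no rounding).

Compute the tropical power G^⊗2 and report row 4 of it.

G^⊗2:
  [21, 41, 25, 21]
  [51, 51, 51, 51]
  [61, 71, 71, 67]
  [18, 30, 41, 21]
Answer: row 4 of G^⊗2 = [18, 30, 41, 21]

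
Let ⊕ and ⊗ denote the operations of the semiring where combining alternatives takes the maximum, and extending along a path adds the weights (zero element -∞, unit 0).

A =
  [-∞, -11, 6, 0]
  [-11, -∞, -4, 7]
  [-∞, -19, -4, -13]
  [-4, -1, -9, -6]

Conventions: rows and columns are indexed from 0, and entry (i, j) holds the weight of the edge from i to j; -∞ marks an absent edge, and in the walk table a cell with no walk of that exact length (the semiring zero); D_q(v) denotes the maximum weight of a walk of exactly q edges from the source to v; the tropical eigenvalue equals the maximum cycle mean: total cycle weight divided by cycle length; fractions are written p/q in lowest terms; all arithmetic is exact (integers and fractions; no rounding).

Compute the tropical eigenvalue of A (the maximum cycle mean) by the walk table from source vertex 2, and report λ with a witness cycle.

q=0: [-∞, -∞, 0, -∞]
q=1: [-∞, -19, -4, -13]
q=2: [-17, -14, -8, -12]
q=3: [-16, -13, -11, -7]
q=4: [-11, -8, -10, -6]
Optimal cycle mean attained by: cycle 1->3->1, total 7 + (-1), length 2.
Answer: λ = 3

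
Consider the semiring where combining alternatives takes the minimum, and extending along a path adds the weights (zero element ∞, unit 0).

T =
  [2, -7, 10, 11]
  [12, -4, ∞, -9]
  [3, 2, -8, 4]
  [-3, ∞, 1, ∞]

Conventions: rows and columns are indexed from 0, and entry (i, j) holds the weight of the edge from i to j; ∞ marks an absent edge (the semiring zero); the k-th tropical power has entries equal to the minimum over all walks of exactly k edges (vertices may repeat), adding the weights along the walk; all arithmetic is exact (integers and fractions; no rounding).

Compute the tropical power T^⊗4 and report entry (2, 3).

T^⊗2:
  [4, -11, 2, -16]
  [-12, -8, -8, -13]
  [-5, -6, -16, -7]
  [-1, -10, -7, 5]
T^⊗3:
  [-19, -15, -15, -20]
  [-16, -19, -16, -17]
  [-13, -14, -24, -15]
  [-4, -14, -15, -19]
T^⊗4:
  [-23, -26, -23, -24]
  [-20, -23, -24, -28]
  [-21, -22, -32, -23]
  [-22, -18, -23, -23]
Key observation: the optimum is the walk 2->2->2->1->3, with weight (-8) + (-8) + 2 + (-9) = -23.
Optimal value attained by: walk 2->2->2->1->3.
Answer: (T^⊗4)[2][3] = -23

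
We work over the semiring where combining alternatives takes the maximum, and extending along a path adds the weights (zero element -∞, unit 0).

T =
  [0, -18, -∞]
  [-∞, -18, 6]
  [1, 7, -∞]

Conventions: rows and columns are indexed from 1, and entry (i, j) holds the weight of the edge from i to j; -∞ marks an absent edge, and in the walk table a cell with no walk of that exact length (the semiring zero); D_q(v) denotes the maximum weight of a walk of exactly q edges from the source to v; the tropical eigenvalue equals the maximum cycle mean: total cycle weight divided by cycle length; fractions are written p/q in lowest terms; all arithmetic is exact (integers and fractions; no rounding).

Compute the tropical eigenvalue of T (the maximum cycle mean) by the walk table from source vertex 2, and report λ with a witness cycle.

q=0: [-∞, 0, -∞]
q=1: [-∞, -18, 6]
q=2: [7, 13, -12]
q=3: [7, -5, 19]
Optimal cycle mean attained by: cycle 2->3->2, total 6 + 7, length 2.
Answer: λ = 13/2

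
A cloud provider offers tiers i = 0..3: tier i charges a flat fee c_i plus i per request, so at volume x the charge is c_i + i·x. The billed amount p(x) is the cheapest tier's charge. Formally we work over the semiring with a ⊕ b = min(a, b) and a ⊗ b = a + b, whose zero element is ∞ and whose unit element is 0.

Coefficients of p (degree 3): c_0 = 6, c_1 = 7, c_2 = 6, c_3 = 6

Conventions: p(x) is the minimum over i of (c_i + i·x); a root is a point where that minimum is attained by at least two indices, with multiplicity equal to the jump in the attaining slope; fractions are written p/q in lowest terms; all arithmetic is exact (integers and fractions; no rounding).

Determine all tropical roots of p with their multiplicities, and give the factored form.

hull edge (i=0, c=6) to (i=3, c=6): slope 0, span 3
Factored form: p(x) = 6 ⊗ (x ⊕ 0) ⊗ (x ⊕ 0) ⊗ (x ⊕ 0)
Answer: roots = 0 (mult 3)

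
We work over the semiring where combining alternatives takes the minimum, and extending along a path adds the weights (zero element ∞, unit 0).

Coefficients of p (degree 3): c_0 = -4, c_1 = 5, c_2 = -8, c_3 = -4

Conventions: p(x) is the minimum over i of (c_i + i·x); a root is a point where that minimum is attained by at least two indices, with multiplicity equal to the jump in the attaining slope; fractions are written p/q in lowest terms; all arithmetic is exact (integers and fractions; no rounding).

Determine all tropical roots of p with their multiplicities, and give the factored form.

hull edge (i=0, c=-4) to (i=2, c=-8): slope -2, span 2
hull edge (i=2, c=-8) to (i=3, c=-4): slope 4, span 1
Factored form: p(x) = -4 ⊗ (x ⊕ (-4)) ⊗ (x ⊕ 2) ⊗ (x ⊕ 2)
Answer: roots = -4 (mult 1), 2 (mult 2)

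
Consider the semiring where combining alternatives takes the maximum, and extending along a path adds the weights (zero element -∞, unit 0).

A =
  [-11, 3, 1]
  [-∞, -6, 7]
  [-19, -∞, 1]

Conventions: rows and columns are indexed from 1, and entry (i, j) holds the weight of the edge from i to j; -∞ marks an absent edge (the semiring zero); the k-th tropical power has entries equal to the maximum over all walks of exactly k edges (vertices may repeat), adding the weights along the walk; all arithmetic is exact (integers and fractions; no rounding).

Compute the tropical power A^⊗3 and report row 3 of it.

A^⊗2:
  [-18, -3, 10]
  [-12, -12, 8]
  [-18, -16, 2]
A^⊗3:
  [-9, -9, 11]
  [-11, -9, 9]
  [-17, -15, 3]
Answer: row 3 of A^⊗3 = [-17, -15, 3]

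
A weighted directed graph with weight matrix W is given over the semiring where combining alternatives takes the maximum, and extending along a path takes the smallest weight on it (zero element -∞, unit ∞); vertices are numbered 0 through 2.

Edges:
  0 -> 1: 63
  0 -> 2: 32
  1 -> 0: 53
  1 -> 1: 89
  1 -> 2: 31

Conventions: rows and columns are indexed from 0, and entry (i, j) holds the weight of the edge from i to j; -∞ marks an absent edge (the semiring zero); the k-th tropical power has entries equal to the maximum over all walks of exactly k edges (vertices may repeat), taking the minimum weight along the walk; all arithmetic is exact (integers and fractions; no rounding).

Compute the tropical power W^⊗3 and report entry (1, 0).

W^⊗2:
  [53, 63, 31]
  [53, 89, 32]
  [-∞, -∞, -∞]
W^⊗3:
  [53, 63, 32]
  [53, 89, 32]
  [-∞, -∞, -∞]
Key observation: the optimum is the walk 1->0->1->0, with weight 53 min 63 min 53 = 53.
Optimal value attained by: walk 1->0->1->0.
Answer: (W^⊗3)[1][0] = 53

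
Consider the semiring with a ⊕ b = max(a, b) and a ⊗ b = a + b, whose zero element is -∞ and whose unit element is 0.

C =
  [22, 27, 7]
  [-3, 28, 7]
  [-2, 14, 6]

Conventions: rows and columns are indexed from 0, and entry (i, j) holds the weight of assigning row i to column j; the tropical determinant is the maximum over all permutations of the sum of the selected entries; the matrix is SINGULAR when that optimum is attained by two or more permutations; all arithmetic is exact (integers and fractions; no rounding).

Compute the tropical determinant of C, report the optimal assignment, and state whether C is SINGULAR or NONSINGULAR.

σ = (0, 1, 2): 22 + 28 + 6 = 56
σ = (0, 2, 1): 22 + 7 + 14 = 43
σ = (1, 0, 2): 27 + (-3) + 6 = 30
σ = (1, 2, 0): 27 + 7 + (-2) = 32
σ = (2, 0, 1): 7 + (-3) + 14 = 18
σ = (2, 1, 0): 7 + 28 + (-2) = 33
Optimal value attained by: σ = (0, 1, 2).
Answer: det⊕(C) = 56; verdict: NONSINGULAR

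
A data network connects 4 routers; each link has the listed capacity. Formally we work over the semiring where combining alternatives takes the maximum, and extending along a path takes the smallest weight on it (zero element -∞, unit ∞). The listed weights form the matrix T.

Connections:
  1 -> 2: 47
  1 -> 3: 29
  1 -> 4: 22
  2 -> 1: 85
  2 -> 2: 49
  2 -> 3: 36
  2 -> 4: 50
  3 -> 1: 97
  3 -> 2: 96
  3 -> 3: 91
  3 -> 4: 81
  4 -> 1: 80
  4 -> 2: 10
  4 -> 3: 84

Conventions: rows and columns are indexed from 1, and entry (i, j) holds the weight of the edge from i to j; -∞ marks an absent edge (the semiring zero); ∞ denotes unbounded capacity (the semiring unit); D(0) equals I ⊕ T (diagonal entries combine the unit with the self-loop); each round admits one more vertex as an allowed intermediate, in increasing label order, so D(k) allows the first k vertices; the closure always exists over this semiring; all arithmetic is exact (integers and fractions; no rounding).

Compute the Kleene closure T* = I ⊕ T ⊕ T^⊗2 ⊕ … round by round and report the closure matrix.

D(0):
  [∞, 47, 29, 22]
  [85, ∞, 36, 50]
  [97, 96, ∞, 81]
  [80, 10, 84, ∞]
D(1):
  [∞, 47, 29, 22]
  [85, ∞, 36, 50]
  [97, 96, ∞, 81]
  [80, 47, 84, ∞]
D(2):
  [∞, 47, 36, 47]
  [85, ∞, 36, 50]
  [97, 96, ∞, 81]
  [80, 47, 84, ∞]
D(3):
  [∞, 47, 36, 47]
  [85, ∞, 36, 50]
  [97, 96, ∞, 81]
  [84, 84, 84, ∞]
D(4):
  [∞, 47, 47, 47]
  [85, ∞, 50, 50]
  [97, 96, ∞, 81]
  [84, 84, 84, ∞]
Answer: T* = [[∞, 47, 47, 47], [85, ∞, 50, 50], [97, 96, ∞, 81], [84, 84, 84, ∞]]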